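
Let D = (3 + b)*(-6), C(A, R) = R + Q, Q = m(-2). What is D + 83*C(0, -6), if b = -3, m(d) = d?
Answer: -664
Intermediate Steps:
Q = -2
C(A, R) = -2 + R (C(A, R) = R - 2 = -2 + R)
D = 0 (D = (3 - 3)*(-6) = 0*(-6) = 0)
D + 83*C(0, -6) = 0 + 83*(-2 - 6) = 0 + 83*(-8) = 0 - 664 = -664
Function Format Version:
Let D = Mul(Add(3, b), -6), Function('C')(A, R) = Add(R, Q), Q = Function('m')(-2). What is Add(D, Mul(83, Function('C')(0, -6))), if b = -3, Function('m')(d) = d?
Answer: -664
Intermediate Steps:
Q = -2
Function('C')(A, R) = Add(-2, R) (Function('C')(A, R) = Add(R, -2) = Add(-2, R))
D = 0 (D = Mul(Add(3, -3), -6) = Mul(0, -6) = 0)
Add(D, Mul(83, Function('C')(0, -6))) = Add(0, Mul(83, Add(-2, -6))) = Add(0, Mul(83, -8)) = Add(0, -664) = -664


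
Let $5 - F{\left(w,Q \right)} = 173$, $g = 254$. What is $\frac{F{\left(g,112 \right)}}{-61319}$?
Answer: $\frac{168}{61319} \approx 0.0027398$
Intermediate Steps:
$F{\left(w,Q \right)} = -168$ ($F{\left(w,Q \right)} = 5 - 173 = -168$)
$\frac{F{\left(g,112 \right)}}{-61319} = - \frac{168}{-61319} = \left(-168\right) \left(- \frac{1}{61319}\right) = \frac{168}{61319}$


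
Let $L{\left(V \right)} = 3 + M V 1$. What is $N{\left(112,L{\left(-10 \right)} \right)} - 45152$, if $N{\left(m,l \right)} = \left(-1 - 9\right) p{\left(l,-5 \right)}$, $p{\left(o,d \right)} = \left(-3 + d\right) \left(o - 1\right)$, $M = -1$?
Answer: $-44192$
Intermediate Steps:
$p{\left(o,d \right)} = \left(-1 + o\right) \left(-3 + d\right)$ ($p{\left(o,d \right)} = \left(-3 + d\right) \left(-1 + o\right) = \left(-1 + o\right) \left(-3 + d\right)$)
$L{\left(V \right)} = 3 - V$ ($L{\left(V \right)} = 3 + - V 1 = 3 - V$)
$N{\left(m,l \right)} = -80 + 80 l$ ($N{\left(m,l \right)} = \left(-1 - 9\right) \left(3 - -5 - 3 l - 5 l\right) = \left(-1 - 9\right) \left(3 + 5 - 3 l - 5 l\right) = - 10 \left(8 - 8 l\right) = -80 + 80 l$)
$N{\left(112,L{\left(-10 \right)} \right)} - 45152 = \left(-80 + 80 \left(3 - -10\right)\right) - 45152 = \left(-80 + 80 \left(3 + 10\right)\right) - 45152 = \left(-80 + 80 \cdot 13\right) - 45152 = \left(-80 + 1040\right) - 45152 = 960 - 45152 = -44192$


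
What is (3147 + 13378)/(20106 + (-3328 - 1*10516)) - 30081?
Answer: -188350697/6262 ≈ -30078.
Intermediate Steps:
(3147 + 13378)/(20106 + (-3328 - 1*10516)) - 30081 = 16525/(20106 + (-3328 - 10516)) - 30081 = 16525/(20106 - 13844) - 30081 = 16525/6262 - 30081 = -188350697/6262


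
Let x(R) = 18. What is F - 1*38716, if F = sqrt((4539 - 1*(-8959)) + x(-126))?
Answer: -38716 + 2*sqrt(3379) ≈ -38600.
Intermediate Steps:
F = 2*sqrt(3379) (F = sqrt((4539 - 1*(-8959)) + 18) = sqrt((4539 + 8959) + 18) = sqrt(13498 + 18) = sqrt(13516) = 2*sqrt(3379) ≈ 116.26)
F - 1*38716 = 2*sqrt(3379) - 1*38716 = 2*sqrt(3379) - 38716 = -38716 + 2*sqrt(3379)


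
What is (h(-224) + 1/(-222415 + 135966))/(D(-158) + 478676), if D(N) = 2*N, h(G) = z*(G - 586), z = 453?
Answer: -31720731571/41353743640 ≈ -0.76706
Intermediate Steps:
h(G) = -265458 + 453*G (h(G) = 453*(G - 586) = 453*(-586 + G) = -265458 + 453*G)
(h(-224) + 1/(-222415 + 135966))/(D(-158) + 478676) = ((-265458 + 453*(-224)) + 1/(-222415 + 135966))/(2*(-158) + 478676) = ((-265458 - 101472) + 1/(-86449))/(-316 + 478676) = (-366930 - 1/86449)/478360 = -31720731571/86449*1/478360 = -31720731571/41353743640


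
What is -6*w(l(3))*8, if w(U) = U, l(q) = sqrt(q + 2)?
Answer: -48*sqrt(5) ≈ -107.33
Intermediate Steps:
l(q) = sqrt(2 + q)
-6*w(l(3))*8 = -6*sqrt(2 + 3)*8 = -6*sqrt(5)*8 = -48*sqrt(5)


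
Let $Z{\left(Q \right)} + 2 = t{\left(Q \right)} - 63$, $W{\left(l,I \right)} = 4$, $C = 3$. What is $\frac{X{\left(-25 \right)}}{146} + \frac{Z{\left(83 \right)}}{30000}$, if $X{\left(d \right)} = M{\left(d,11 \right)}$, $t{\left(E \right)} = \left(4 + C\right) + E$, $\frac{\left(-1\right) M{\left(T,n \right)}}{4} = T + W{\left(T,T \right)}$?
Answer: $\frac{50473}{87600} \approx 0.57618$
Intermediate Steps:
$M{\left(T,n \right)} = -16 - 4 T$ ($M{\left(T,n \right)} = - 4 \left(T + 4\right) = - 4 \left(4 + T\right) = -16 - 4 T$)
$t{\left(E \right)} = 7 + E$ ($t{\left(E \right)} = \left(4 + 3\right) + E = 7 + E$)
$X{\left(d \right)} = -16 - 4 d$
$Z{\left(Q \right)} = -58 + Q$ ($Z{\left(Q \right)} = -2 + \left(\left(7 + Q\right) - 63\right) = -2 + \left(-56 + Q\right) = -58 + Q$)
$\frac{X{\left(-25 \right)}}{146} + \frac{Z{\left(83 \right)}}{30000} = \frac{-16 - -100}{146} + \frac{-58 + 83}{30000} = \left(-16 + 100\right) \frac{1}{146} + 25 \cdot \frac{1}{30000} = 84 \cdot \frac{1}{146} + \frac{1}{1200} = \frac{42}{73} + \frac{1}{1200} = \frac{50473}{87600}$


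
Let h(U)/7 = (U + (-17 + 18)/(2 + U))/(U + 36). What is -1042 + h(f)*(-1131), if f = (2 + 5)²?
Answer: -1620638/289 ≈ -5607.7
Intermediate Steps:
f = 49 (f = 7² = 49)
h(U) = 7*(U + 1/(2 + U))/(36 + U) (h(U) = 7*((U + (-17 + 18)/(2 + U))/(U + 36)) = 7*((U + 1/(2 + U))/(36 + U)) = 7*(U + 1/(2 + U))/(36 + U))
-1042 + h(f)*(-1131) = -1042 + (7*(1 + 49² + 2*49)/(72 + 49² + 38*49))*(-1131) = -1042 + (7*(1 + 2401 + 98)/(72 + 2401 + 1862))*(-1131) = -1042 + (7*2500/4335)*(-1131) = -1042 + (7*(1/4335)*2500)*(-1131) = -1042 + (3500/867)*(-1131) = -1042 - 1319500/289 = -1620638/289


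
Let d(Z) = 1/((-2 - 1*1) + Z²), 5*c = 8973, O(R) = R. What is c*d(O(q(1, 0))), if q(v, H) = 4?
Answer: 8973/65 ≈ 138.05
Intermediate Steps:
c = 8973/5 (c = (⅕)*8973 = 8973/5 ≈ 1794.6)
d(Z) = 1/(-3 + Z²) (d(Z) = 1/((-2 - 1) + Z²) = 1/(-3 + Z²))
c*d(O(q(1, 0))) = 8973/(5*(-3 + 4²)) = 8973/(5*(-3 + 16)) = (8973/5)/13 = (8973/5)*(1/13) = 8973/65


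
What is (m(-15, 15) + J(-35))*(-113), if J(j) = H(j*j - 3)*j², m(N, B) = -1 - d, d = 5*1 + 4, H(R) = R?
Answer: -169154220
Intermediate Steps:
d = 9 (d = 5 + 4 = 9)
m(N, B) = -10 (m(N, B) = -1 - 1*9 = -1 - 9 = -10)
J(j) = j²*(-3 + j²) (J(j) = (j*j - 3)*j² = (j² - 3)*j² = (-3 + j²)*j² = j²*(-3 + j²))
(m(-15, 15) + J(-35))*(-113) = (-10 + (-35)²*(-3 + (-35)²))*(-113) = (-10 + 1225*(-3 + 1225))*(-113) = (-10 + 1225*1222)*(-113) = (-10 + 1496950)*(-113) = 1496940*(-113) = -169154220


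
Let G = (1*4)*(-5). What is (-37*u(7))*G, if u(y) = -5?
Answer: -3700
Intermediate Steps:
G = -20 (G = 4*(-5) = -20)
(-37*u(7))*G = -37*(-5)*(-20) = 185*(-20) = -3700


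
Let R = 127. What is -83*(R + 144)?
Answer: -22493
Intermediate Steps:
-83*(R + 144) = -83*(127 + 144) = -83*271 = -22493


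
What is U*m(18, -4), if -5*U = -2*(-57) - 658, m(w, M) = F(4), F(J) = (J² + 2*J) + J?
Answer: 15232/5 ≈ 3046.4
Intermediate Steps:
F(J) = J² + 3*J
m(w, M) = 28 (m(w, M) = 4*(3 + 4) = 4*7 = 28)
U = 544/5 (U = -(-2*(-57) - 658)/5 = -(114 - 658)/5 = -⅕*(-544) = 544/5 ≈ 108.80)
U*m(18, -4) = (544/5)*28 = 15232/5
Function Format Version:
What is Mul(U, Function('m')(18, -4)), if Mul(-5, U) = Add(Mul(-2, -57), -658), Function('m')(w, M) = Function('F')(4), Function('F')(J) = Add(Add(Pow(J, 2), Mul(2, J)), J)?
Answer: Rational(15232, 5) ≈ 3046.4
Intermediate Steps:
Function('F')(J) = Add(Pow(J, 2), Mul(3, J))
Function('m')(w, M) = 28 (Function('m')(w, M) = Mul(4, Add(3, 4)) = Mul(4, 7) = 28)
U = Rational(544, 5) (U = Mul(Rational(-1, 5), Add(Mul(-2, -57), -658)) = Mul(Rational(-1, 5), Add(114, -658)) = Mul(Rational(-1, 5), -544) = Rational(544, 5) ≈ 108.80)
Mul(U, Function('m')(18, -4)) = Mul(Rational(544, 5), 28) = Rational(15232, 5)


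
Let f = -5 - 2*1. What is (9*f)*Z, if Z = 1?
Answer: -63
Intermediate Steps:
f = -7 (f = -5 - 2 = -7)
(9*f)*Z = (9*(-7))*1 = -63*1 = -63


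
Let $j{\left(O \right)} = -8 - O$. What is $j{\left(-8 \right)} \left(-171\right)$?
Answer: $0$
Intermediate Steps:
$j{\left(-8 \right)} \left(-171\right) = \left(-8 - -8\right) \left(-171\right) = \left(-8 + 8\right) \left(-171\right) = 0 \left(-171\right) = 0$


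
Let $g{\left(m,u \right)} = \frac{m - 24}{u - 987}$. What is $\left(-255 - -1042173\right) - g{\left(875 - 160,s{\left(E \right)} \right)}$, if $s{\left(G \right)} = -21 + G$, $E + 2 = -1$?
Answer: $\frac{1053379789}{1011} \approx 1.0419 \cdot 10^{6}$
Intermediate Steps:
$E = -3$ ($E = -2 - 1 = -3$)
$g{\left(m,u \right)} = \frac{-24 + m}{-987 + u}$
$\left(-255 - -1042173\right) - g{\left(875 - 160,s{\left(E \right)} \right)} = \left(-255 - -1042173\right) - \frac{-24 + \left(875 - 160\right)}{-987 - 24} = \left(-255 + 1042173\right) - \frac{-24 + 715}{-987 - 24} = 1041918 - \frac{1}{-1011} \cdot 691 = 1041918 - \left(- \frac{1}{1011}\right) 691 = 1041918 - - \frac{691}{1011} = 1041918 + \frac{691}{1011} = \frac{1053379789}{1011}$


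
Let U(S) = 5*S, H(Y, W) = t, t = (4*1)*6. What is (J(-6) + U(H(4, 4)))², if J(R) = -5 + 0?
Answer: 13225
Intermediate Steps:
t = 24 (t = 4*6 = 24)
H(Y, W) = 24
J(R) = -5
(J(-6) + U(H(4, 4)))² = (-5 + 5*24)² = (-5 + 120)² = 115² = 13225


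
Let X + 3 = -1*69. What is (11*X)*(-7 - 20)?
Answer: 21384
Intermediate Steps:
X = -72 (X = -3 - 1*69 = -3 - 69 = -72)
(11*X)*(-7 - 20) = (11*(-72))*(-7 - 20) = -792*(-27) = 21384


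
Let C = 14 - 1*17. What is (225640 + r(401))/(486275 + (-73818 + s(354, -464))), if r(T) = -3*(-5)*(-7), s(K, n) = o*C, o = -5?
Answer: 225535/412472 ≈ 0.54679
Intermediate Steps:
C = -3 (C = 14 - 17 = -3)
s(K, n) = 15 (s(K, n) = -5*(-3) = 15)
r(T) = -105 (r(T) = 15*(-7) = -105)
(225640 + r(401))/(486275 + (-73818 + s(354, -464))) = (225640 - 105)/(486275 + (-73818 + 15)) = 225535/(486275 - 73803) = 225535/412472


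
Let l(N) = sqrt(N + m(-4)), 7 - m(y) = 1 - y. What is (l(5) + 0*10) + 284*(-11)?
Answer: -3124 + sqrt(7) ≈ -3121.4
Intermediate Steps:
m(y) = 6 + y (m(y) = 7 - (1 - y) = 7 + (-1 + y) = 6 + y)
l(N) = sqrt(2 + N) (l(N) = sqrt(N + (6 - 4)) = sqrt(N + 2) = sqrt(2 + N))
(l(5) + 0*10) + 284*(-11) = (sqrt(2 + 5) + 0*10) + 284*(-11) = (sqrt(7) + 0) - 3124 = sqrt(7) - 3124 = -3124 + sqrt(7)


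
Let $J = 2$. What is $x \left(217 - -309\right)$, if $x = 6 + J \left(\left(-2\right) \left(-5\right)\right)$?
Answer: $13676$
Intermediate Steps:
$x = 26$ ($x = 6 + 2 \left(\left(-2\right) \left(-5\right)\right) = 6 + 2 \cdot 10 = 6 + 20 = 26$)
$x \left(217 - -309\right) = 26 \left(217 - -309\right) = 26 \left(217 + 309\right) = 26 \cdot 526 = 13676$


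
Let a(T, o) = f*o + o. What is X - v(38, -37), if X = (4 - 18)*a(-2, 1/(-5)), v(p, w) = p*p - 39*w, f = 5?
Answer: -14351/5 ≈ -2870.2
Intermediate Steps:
a(T, o) = 6*o (a(T, o) = 5*o + o = 6*o)
v(p, w) = p² - 39*w
X = 84/5 (X = (4 - 18)*(6/(-5)) = -84*(-1)/5 = -14*(-6/5) = 84/5 ≈ 16.800)
X - v(38, -37) = 84/5 - (38² - 39*(-37)) = 84/5 - (1444 + 1443) = 84/5 - 1*2887 = 84/5 - 2887 = -14351/5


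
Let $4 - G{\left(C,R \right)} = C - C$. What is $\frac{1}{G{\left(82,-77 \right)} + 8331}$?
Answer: $\frac{1}{8335} \approx 0.00011998$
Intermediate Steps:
$G{\left(C,R \right)} = 4$ ($G{\left(C,R \right)} = 4 - \left(C - C\right) = 4 - 0 = 4 + 0 = 4$)
$\frac{1}{G{\left(82,-77 \right)} + 8331} = \frac{1}{4 + 8331} = \frac{1}{8335}$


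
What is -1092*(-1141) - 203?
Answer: 1245769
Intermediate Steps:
-1092*(-1141) - 203 = 1245972 - 203 = 1245769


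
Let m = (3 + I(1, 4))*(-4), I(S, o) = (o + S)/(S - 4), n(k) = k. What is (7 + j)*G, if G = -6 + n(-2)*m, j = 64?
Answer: 994/3 ≈ 331.33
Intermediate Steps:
I(S, o) = (S + o)/(-4 + S)
m = -16/3 (m = (3 + (1 + 4)/(-4 + 1))*(-4) = (3 + 5/(-3))*(-4) = (3 - 1/3*5)*(-4) = (3 - 5/3)*(-4) = (4/3)*(-4) = -16/3 ≈ -5.3333)
G = 14/3 (G = -6 - 2*(-16/3) = -6 + 32/3 = 14/3 ≈ 4.6667)
(7 + j)*G = (7 + 64)*(14/3) = 71*(14/3) = 994/3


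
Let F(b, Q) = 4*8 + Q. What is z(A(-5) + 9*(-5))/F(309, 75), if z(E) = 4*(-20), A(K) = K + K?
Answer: -80/107 ≈ -0.74766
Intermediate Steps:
A(K) = 2*K
F(b, Q) = 32 + Q
z(E) = -80
z(A(-5) + 9*(-5))/F(309, 75) = -80/(32 + 75) = -80/107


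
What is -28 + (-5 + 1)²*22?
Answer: 324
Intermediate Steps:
-28 + (-5 + 1)²*22 = -28 + (-4)²*22 = -28 + 16*22 = -28 + 352 = 324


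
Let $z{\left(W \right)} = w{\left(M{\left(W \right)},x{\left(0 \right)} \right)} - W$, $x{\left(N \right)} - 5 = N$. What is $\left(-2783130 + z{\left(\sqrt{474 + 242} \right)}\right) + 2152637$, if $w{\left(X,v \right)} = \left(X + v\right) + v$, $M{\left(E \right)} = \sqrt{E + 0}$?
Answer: $-630483 - 2 \sqrt{179} + \sqrt{2} \sqrt[4]{179} \approx -6.3051 \cdot 10^{5}$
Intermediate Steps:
$x{\left(N \right)} = 5 + N$
$M{\left(E \right)} = \sqrt{E}$
$w{\left(X,v \right)} = X + 2 v$
$z{\left(W \right)} = 10 + \sqrt{W} - W$ ($z{\left(W \right)} = \left(\sqrt{W} + 2 \left(5 + 0\right)\right) - W = \left(\sqrt{W} + 2 \cdot 5\right) - W = \left(\sqrt{W} + 10\right) - W = \left(10 + \sqrt{W}\right) - W = 10 + \sqrt{W} - W$)
$\left(-2783130 + z{\left(\sqrt{474 + 242} \right)}\right) + 2152637 = \left(-2783130 + \left(10 + \sqrt{\sqrt{474 + 242}} - \sqrt{474 + 242}\right)\right) + 2152637 = \left(-2783130 + \left(10 + \sqrt{\sqrt{716}} - \sqrt{716}\right)\right) + 2152637 = \left(-2783130 + \left(10 + \sqrt{2 \sqrt{179}} - 2 \sqrt{179}\right)\right) + 2152637 = \left(-2783130 + \left(10 + \sqrt{2} \sqrt[4]{179} - 2 \sqrt{179}\right)\right) + 2152637 = \left(-2783130 + \left(10 - 2 \sqrt{179} + \sqrt{2} \sqrt[4]{179}\right)\right) + 2152637 = \left(-2783120 - 2 \sqrt{179} + \sqrt{2} \sqrt[4]{179}\right) + 2152637 = -630483 - 2 \sqrt{179} + \sqrt{2} \sqrt[4]{179}$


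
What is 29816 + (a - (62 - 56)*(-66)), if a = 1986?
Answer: 32198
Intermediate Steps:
29816 + (a - (62 - 56)*(-66)) = 29816 + (1986 - (62 - 56)*(-66)) = 29816 + (1986 - 6*(-66)) = 29816 + (1986 - 1*(-396)) = 29816 + (1986 + 396) = 29816 + 2382 = 32198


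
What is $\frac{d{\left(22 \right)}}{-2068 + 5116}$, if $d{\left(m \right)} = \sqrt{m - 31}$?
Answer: $\frac{i}{1016} \approx 0.00098425 i$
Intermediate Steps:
$d{\left(m \right)} = \sqrt{-31 + m}$
$\frac{d{\left(22 \right)}}{-2068 + 5116} = \frac{\sqrt{-31 + 22}}{-2068 + 5116} = \frac{\sqrt{-9}}{3048} = \frac{3 i}{3048} = \frac{i}{1016}$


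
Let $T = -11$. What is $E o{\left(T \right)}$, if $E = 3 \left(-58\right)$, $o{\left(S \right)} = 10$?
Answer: $-1740$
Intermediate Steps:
$E = -174$
$E o{\left(T \right)} = \left(-174\right) 10 = -1740$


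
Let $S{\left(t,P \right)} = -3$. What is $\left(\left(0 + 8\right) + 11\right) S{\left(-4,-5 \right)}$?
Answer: $-57$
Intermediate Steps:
$\left(\left(0 + 8\right) + 11\right) S{\left(-4,-5 \right)} = \left(\left(0 + 8\right) + 11\right) \left(-3\right) = \left(8 + 11\right) \left(-3\right) = 19 \left(-3\right) = -57$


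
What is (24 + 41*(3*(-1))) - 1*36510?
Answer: -36609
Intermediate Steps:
(24 + 41*(3*(-1))) - 1*36510 = (24 + 41*(-3)) - 36510 = (24 - 123) - 36510 = -99 - 36510 = -36609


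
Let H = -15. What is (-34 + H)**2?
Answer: 2401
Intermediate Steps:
(-34 + H)**2 = (-34 - 15)**2 = (-49)**2 = 2401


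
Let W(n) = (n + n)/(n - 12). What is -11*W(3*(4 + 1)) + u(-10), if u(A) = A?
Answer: -120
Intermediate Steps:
W(n) = 2*n/(-12 + n) (W(n) = (2*n)/(-12 + n) = 2*n/(-12 + n))
-11*W(3*(4 + 1)) + u(-10) = -22*3*(4 + 1)/(-12 + 3*(4 + 1)) - 10 = -22*3*5/(-12 + 3*5) - 10 = -22*15/(-12 + 15) - 10 = -22*15/3 - 10 = -11*10 - 10 = -110 - 10 = -120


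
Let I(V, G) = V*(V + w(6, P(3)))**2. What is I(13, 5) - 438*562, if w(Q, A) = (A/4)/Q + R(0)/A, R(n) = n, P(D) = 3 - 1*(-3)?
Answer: -3901979/16 ≈ -2.4387e+5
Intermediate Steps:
P(D) = 6 (P(D) = 3 + 3 = 6)
w(Q, A) = A/(4*Q) (w(Q, A) = (A/4)/Q + 0/A = (A*(1/4))/Q + 0 = (A/4)/Q + 0 = A/(4*Q) + 0 = A/(4*Q))
I(V, G) = V*(1/4 + V)**2 (I(V, G) = V*(V + (1/4)*6/6)**2 = V*(V + (1/4)*6*(1/6))**2 = V*(V + 1/4)**2 = V*(1/4 + V)**2)
I(13, 5) - 438*562 = (1/16)*13*(1 + 4*13)**2 - 438*562 = (1/16)*13*(1 + 52)**2 - 246156 = (1/16)*13*53**2 - 246156 = (1/16)*13*2809 - 246156 = 36517/16 - 246156 = -3901979/16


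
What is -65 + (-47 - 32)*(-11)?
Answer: 804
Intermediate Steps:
-65 + (-47 - 32)*(-11) = -65 - 79*(-11) = -65 + 869 = 804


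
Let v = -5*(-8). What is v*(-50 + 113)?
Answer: 2520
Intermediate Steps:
v = 40
v*(-50 + 113) = 40*(-50 + 113) = 40*63 = 2520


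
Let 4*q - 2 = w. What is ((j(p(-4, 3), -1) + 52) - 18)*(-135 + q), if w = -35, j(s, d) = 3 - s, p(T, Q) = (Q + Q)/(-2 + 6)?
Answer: -40683/8 ≈ -5085.4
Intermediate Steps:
p(T, Q) = Q/2 (p(T, Q) = (2*Q)/4 = (2*Q)*(1/4) = Q/2)
q = -33/4 (q = 1/2 + (1/4)*(-35) = 1/2 - 35/4 = -33/4 ≈ -8.2500)
((j(p(-4, 3), -1) + 52) - 18)*(-135 + q) = (((3 - 3/2) + 52) - 18)*(-135 - 33/4) = (((3 - 1*3/2) + 52) - 18)*(-573/4) = (((3 - 3/2) + 52) - 18)*(-573/4) = ((3/2 + 52) - 18)*(-573/4) = (107/2 - 18)*(-573/4) = (71/2)*(-573/4) = -40683/8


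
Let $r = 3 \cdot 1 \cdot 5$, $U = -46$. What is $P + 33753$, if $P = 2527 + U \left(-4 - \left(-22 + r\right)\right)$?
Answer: $36142$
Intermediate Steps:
$r = 15$ ($r = 3 \cdot 5 = 15$)
$P = 2389$ ($P = 2527 - 46 \left(-4 + \left(22 - 15\right)\right) = 2527 - 46 \left(-4 + 7\right) = 2527 - 138 = 2389$)
$P + 33753 = 2389 + 33753 = 36142$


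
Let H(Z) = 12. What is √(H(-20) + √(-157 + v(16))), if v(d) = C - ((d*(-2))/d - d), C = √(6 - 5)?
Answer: √(12 + I*√138) ≈ 3.7943 + 1.548*I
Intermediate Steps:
C = 1 (C = √1 = 1)
v(d) = 3 + d (v(d) = 1 - ((d*(-2))/d - d) = 1 - ((-2*d)/d - d) = 1 - (-2 - d) = 1 + (2 + d) = 3 + d)
√(H(-20) + √(-157 + v(16))) = √(12 + √(-157 + (3 + 16))) = √(12 + √(-157 + 19)) = √(12 + √(-138)) = √(12 + I*√138)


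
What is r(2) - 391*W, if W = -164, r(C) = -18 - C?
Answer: 64104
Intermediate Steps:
r(2) - 391*W = (-18 - 1*2) - 391*(-164) = (-18 - 2) + 64124 = -20 + 64124 = 64104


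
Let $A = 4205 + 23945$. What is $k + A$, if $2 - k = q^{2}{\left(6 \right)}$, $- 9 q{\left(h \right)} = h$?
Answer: $\frac{253364}{9} \approx 28152.0$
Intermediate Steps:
$q{\left(h \right)} = - \frac{h}{9}$
$A = 28150$
$k = \frac{14}{9}$ ($k = 2 - \left(\left(- \frac{1}{9}\right) 6\right)^{2} = 2 - \left(- \frac{2}{3}\right)^{2} = 2 - \frac{4}{9} = \frac{14}{9} \approx 1.5556$)
$k + A = \frac{14}{9} + 28150 = \frac{253364}{9}$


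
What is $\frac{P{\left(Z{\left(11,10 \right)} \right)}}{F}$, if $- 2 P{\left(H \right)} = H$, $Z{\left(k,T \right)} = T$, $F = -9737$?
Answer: $\frac{5}{9737} \approx 0.00051351$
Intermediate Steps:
$P{\left(H \right)} = - \frac{H}{2}$
$\frac{P{\left(Z{\left(11,10 \right)} \right)}}{F} = \frac{\left(- \frac{1}{2}\right) 10}{-9737} = \left(-5\right) \left(- \frac{1}{9737}\right) = \frac{5}{9737}$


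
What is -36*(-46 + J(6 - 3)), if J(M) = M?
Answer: 1548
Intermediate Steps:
-36*(-46 + J(6 - 3)) = -36*(-46 + (6 - 3)) = -36*(-46 + 3) = -36*(-43) = 1548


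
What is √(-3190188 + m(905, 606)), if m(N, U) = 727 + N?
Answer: 6*I*√88571 ≈ 1785.7*I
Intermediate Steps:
√(-3190188 + m(905, 606)) = √(-3190188 + (727 + 905)) = √(-3190188 + 1632) = √(-3188556) = 6*I*√88571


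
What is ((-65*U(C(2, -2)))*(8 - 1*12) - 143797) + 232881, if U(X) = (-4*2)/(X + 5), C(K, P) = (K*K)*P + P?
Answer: 89500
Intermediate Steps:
C(K, P) = P + P*K² (C(K, P) = K²*P + P = P*K² + P = P + P*K²)
U(X) = -8/(5 + X)
((-65*U(C(2, -2)))*(8 - 1*12) - 143797) + 232881 = ((-(-520)/(5 - 2*(1 + 2²)))*(8 - 1*12) - 143797) + 232881 = ((-(-520)/(5 - 2*(1 + 4)))*(8 - 12) - 143797) + 232881 = (-(-520)/(5 - 2*5)*(-4) - 143797) + 232881 = (-(-520)/(5 - 10)*(-4) - 143797) + 232881 = (-(-520)/(-5)*(-4) - 143797) + 232881 = (-(-520)*(-1)/5*(-4) - 143797) + 232881 = (-65*8/5*(-4) - 143797) + 232881 = (-104*(-4) - 143797) + 232881 = (416 - 143797) + 232881 = -143381 + 232881 = 89500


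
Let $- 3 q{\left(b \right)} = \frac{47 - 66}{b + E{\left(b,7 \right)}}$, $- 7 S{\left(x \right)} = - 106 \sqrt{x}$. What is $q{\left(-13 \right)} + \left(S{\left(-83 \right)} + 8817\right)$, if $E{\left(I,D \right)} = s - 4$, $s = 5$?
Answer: $\frac{317393}{36} + \frac{106 i \sqrt{83}}{7} \approx 8816.5 + 137.96 i$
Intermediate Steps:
$S{\left(x \right)} = \frac{106 \sqrt{x}}{7}$ ($S{\left(x \right)} = - \frac{\left(-106\right) \sqrt{x}}{7} = \frac{106 \sqrt{x}}{7}$)
$E{\left(I,D \right)} = 1$ ($E{\left(I,D \right)} = 5 - 4 = 1$)
$q{\left(b \right)} = \frac{19}{3 \left(1 + b\right)}$ ($q{\left(b \right)} = - \frac{\left(47 - 66\right) \frac{1}{b + 1}}{3} = - \frac{\left(-19\right) \frac{1}{1 + b}}{3} = \frac{19}{3 \left(1 + b\right)}$)
$q{\left(-13 \right)} + \left(S{\left(-83 \right)} + 8817\right) = \frac{19}{3 \left(1 - 13\right)} + \left(\frac{106 \sqrt{-83}}{7} + 8817\right) = \frac{19}{3 \left(-12\right)} + \left(\frac{106 i \sqrt{83}}{7} + 8817\right) = \frac{19}{3} \left(- \frac{1}{12}\right) + \left(\frac{106 i \sqrt{83}}{7} + 8817\right) = - \frac{19}{36} + \left(8817 + \frac{106 i \sqrt{83}}{7}\right) = \frac{317393}{36} + \frac{106 i \sqrt{83}}{7}$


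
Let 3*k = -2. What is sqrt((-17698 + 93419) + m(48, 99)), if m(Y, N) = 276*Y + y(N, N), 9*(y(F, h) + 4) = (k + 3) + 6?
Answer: 4*sqrt(450390)/9 ≈ 298.27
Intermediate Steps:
k = -2/3 (k = (1/3)*(-2) = -2/3 ≈ -0.66667)
y(F, h) = -83/27 (y(F, h) = -4 + ((-2/3 + 3) + 6)/9 = -4 + (7/3 + 6)/9 = -4 + (1/9)*(25/3) = -4 + 25/27 = -83/27)
m(Y, N) = -83/27 + 276*Y (m(Y, N) = 276*Y - 83/27 = -83/27 + 276*Y)
sqrt((-17698 + 93419) + m(48, 99)) = sqrt((-17698 + 93419) + (-83/27 + 276*48)) = sqrt(75721 + (-83/27 + 13248)) = sqrt(75721 + 357613/27) = sqrt(2402080/27) = 4*sqrt(450390)/9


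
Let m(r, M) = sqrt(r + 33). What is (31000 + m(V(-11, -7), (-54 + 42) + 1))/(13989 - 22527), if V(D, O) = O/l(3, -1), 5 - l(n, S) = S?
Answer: -15500/4269 - sqrt(1146)/51228 ≈ -3.6315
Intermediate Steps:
l(n, S) = 5 - S
V(D, O) = O/6 (V(D, O) = O/(5 - 1*(-1)) = O/(5 + 1) = O/6)
m(r, M) = sqrt(33 + r)
(31000 + m(V(-11, -7), (-54 + 42) + 1))/(13989 - 22527) = (31000 + sqrt(33 + (1/6)*(-7)))/(13989 - 22527) = (31000 + sqrt(33 - 7/6))/(-8538) = (31000 + sqrt(191/6))*(-1/8538) = (31000 + sqrt(1146)/6)*(-1/8538) = -15500/4269 - sqrt(1146)/51228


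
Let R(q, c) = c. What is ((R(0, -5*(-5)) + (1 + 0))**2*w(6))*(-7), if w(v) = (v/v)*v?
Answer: -28392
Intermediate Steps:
w(v) = v (w(v) = 1*v = v)
((R(0, -5*(-5)) + (1 + 0))**2*w(6))*(-7) = ((-5*(-5) + (1 + 0))**2*6)*(-7) = ((25 + 1)**2*6)*(-7) = (26**2*6)*(-7) = (676*6)*(-7) = 4056*(-7) = -28392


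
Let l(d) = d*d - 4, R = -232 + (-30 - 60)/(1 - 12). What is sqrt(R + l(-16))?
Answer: sqrt(3410)/11 ≈ 5.3087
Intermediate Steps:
R = -2462/11 (R = -232 - 90/(-11) = -232 - 90*(-1/11) = -232 + 90/11 = -2462/11 ≈ -223.82)
l(d) = -4 + d**2 (l(d) = d**2 - 4 = -4 + d**2)
sqrt(R + l(-16)) = sqrt(-2462/11 + (-4 + (-16)**2)) = sqrt(-2462/11 + (-4 + 256)) = sqrt(-2462/11 + 252) = sqrt(310/11) = sqrt(3410)/11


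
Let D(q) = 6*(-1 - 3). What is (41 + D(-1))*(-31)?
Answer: -527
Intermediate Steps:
D(q) = -24 (D(q) = 6*(-4) = -24)
(41 + D(-1))*(-31) = (41 - 24)*(-31) = 17*(-31) = -527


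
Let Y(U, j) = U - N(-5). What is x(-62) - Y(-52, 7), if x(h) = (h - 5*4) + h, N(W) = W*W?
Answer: -67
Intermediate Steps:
N(W) = W²
Y(U, j) = -25 + U (Y(U, j) = U - 1*(-5)² = U - 1*25 = U - 25 = -25 + U)
x(h) = -20 + 2*h (x(h) = (h - 20) + h = (-20 + h) + h = -20 + 2*h)
x(-62) - Y(-52, 7) = (-20 + 2*(-62)) - (-25 - 52) = (-20 - 124) - 1*(-77) = -144 + 77 = -67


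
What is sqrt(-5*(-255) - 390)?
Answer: sqrt(885) ≈ 29.749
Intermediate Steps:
sqrt(-5*(-255) - 390) = sqrt(1275 - 390) = sqrt(885)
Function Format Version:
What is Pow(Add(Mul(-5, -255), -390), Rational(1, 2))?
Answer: Pow(885, Rational(1, 2)) ≈ 29.749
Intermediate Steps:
Pow(Add(Mul(-5, -255), -390), Rational(1, 2)) = Pow(Add(1275, -390), Rational(1, 2)) = Pow(885, Rational(1, 2))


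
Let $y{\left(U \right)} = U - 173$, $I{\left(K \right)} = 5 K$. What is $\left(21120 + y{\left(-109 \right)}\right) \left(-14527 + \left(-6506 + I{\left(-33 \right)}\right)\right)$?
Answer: $-441723924$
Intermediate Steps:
$y{\left(U \right)} = -173 + U$
$\left(21120 + y{\left(-109 \right)}\right) \left(-14527 + \left(-6506 + I{\left(-33 \right)}\right)\right) = \left(21120 - 282\right) \left(-14527 + \left(-6506 + 5 \left(-33\right)\right)\right) = \left(21120 - 282\right) \left(-14527 - 6671\right) = 20838 \left(-14527 - 6671\right) = 20838 \left(-21198\right) = -441723924$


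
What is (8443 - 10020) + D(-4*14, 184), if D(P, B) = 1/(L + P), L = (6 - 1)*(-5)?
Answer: -127738/81 ≈ -1577.0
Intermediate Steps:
L = -25 (L = 5*(-5) = -25)
D(P, B) = 1/(-25 + P)
(8443 - 10020) + D(-4*14, 184) = (8443 - 10020) + 1/(-25 - 4*14) = -1577 + 1/(-25 - 56) = -1577 + 1/(-81) = -1577 - 1/81 = -127738/81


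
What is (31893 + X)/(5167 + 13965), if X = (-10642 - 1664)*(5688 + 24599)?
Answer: -372679929/19132 ≈ -19479.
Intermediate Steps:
X = -372711822 (X = -12306*30287 = -372711822)
(31893 + X)/(5167 + 13965) = (31893 - 372711822)/(5167 + 13965) = -372679929/19132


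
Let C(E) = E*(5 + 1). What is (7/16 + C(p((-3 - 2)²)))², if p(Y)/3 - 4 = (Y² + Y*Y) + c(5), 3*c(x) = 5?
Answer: 130782766321/256 ≈ 5.1087e+8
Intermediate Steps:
c(x) = 5/3 (c(x) = (⅓)*5 = 5/3)
p(Y) = 17 + 6*Y² (p(Y) = 12 + 3*((Y² + Y*Y) + 5/3) = 12 + 3*((Y² + Y²) + 5/3) = 12 + 3*(2*Y² + 5/3) = 12 + 3*(5/3 + 2*Y²) = 12 + (5 + 6*Y²) = 17 + 6*Y²)
C(E) = 6*E (C(E) = E*6 = 6*E)
(7/16 + C(p((-3 - 2)²)))² = (7/16 + 6*(17 + 6*((-3 - 2)²)²))² = (7*(1/16) + 6*(17 + 6*((-5)²)²))² = (7/16 + 6*(17 + 6*25²))² = (7/16 + 6*(17 + 6*625))² = (7/16 + 6*(17 + 3750))² = (7/16 + 6*3767)² = (7/16 + 22602)² = (361639/16)² = 130782766321/256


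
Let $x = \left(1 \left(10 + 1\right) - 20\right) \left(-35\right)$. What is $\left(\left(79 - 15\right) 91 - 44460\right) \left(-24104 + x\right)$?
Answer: $919111804$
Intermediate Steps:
$x = 315$ ($x = \left(1 \cdot 11 - 20\right) \left(-35\right) = \left(11 - 20\right) \left(-35\right) = \left(-9\right) \left(-35\right) = 315$)
$\left(\left(79 - 15\right) 91 - 44460\right) \left(-24104 + x\right) = \left(\left(79 - 15\right) 91 - 44460\right) \left(-24104 + 315\right) = \left(64 \cdot 91 - 44460\right) \left(-23789\right) = \left(5824 - 44460\right) \left(-23789\right) = \left(-38636\right) \left(-23789\right) = 919111804$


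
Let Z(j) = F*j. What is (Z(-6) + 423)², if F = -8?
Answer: 221841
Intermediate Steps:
Z(j) = -8*j
(Z(-6) + 423)² = (-8*(-6) + 423)² = (48 + 423)² = 471² = 221841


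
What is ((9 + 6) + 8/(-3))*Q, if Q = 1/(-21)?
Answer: -37/63 ≈ -0.58730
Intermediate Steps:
Q = -1/21 ≈ -0.047619
((9 + 6) + 8/(-3))*Q = ((9 + 6) + 8/(-3))*(-1/21) = (15 + 8*(-⅓))*(-1/21) = (15 - 8/3)*(-1/21) = (37/3)*(-1/21) = -37/63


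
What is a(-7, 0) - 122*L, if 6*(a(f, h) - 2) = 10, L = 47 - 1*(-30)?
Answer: -28171/3 ≈ -9390.3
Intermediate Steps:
L = 77 (L = 47 + 30 = 77)
a(f, h) = 11/3 (a(f, h) = 2 + (⅙)*10 = 2 + 5/3 = 11/3)
a(-7, 0) - 122*L = 11/3 - 122*77 = 11/3 - 9394 = -28171/3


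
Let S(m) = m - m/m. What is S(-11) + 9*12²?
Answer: 1284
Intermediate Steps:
S(m) = -1 + m (S(m) = m - 1*1 = m - 1 = -1 + m)
S(-11) + 9*12² = (-1 - 11) + 9*12² = -12 + 9*144 = -12 + 1296 = 1284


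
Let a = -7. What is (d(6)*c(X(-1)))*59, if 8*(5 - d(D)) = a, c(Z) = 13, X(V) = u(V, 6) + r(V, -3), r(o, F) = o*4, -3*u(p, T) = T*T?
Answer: 36049/8 ≈ 4506.1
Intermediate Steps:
u(p, T) = -T²/3 (u(p, T) = -T*T/3 = -T²/3)
r(o, F) = 4*o
X(V) = -12 + 4*V (X(V) = -⅓*6² + 4*V = -⅓*36 + 4*V = -12 + 4*V)
d(D) = 47/8 (d(D) = 5 - ⅛*(-7) = 5 + 7/8 = 47/8)
(d(6)*c(X(-1)))*59 = ((47/8)*13)*59 = (611/8)*59 = 36049/8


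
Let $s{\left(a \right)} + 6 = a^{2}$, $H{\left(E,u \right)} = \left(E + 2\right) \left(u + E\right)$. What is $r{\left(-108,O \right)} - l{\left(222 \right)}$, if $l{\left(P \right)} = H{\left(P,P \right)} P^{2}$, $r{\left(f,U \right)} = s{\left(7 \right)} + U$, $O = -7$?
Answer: $-4901589468$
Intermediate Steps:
$H{\left(E,u \right)} = \left(2 + E\right) \left(E + u\right)$
$s{\left(a \right)} = -6 + a^{2}$
$r{\left(f,U \right)} = 43 + U$ ($r{\left(f,U \right)} = \left(-6 + 7^{2}\right) + U = \left(-6 + 49\right) + U = 43 + U$)
$l{\left(P \right)} = P^{2} \left(2 P^{2} + 4 P\right)$ ($l{\left(P \right)} = \left(P^{2} + 2 P + 2 P + P P\right) P^{2} = \left(P^{2} + 2 P + 2 P + P^{2}\right) P^{2} = \left(2 P^{2} + 4 P\right) P^{2} = P^{2} \left(2 P^{2} + 4 P\right)$)
$r{\left(-108,O \right)} - l{\left(222 \right)} = \left(43 - 7\right) - 2 \cdot 222^{3} \left(2 + 222\right) = 36 - 2 \cdot 10941048 \cdot 224 = 36 - 4901589504 = -4901589468$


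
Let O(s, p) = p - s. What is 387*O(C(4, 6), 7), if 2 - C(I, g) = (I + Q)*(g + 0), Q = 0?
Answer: 11223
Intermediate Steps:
C(I, g) = 2 - I*g (C(I, g) = 2 - (I + 0)*(g + 0) = 2 - I*g)
387*O(C(4, 6), 7) = 387*(7 - (2 - 1*4*6)) = 387*(7 - (2 - 24)) = 387*(7 - 1*(-22)) = 387*(7 + 22) = 387*29 = 11223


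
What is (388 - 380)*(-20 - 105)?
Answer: -1000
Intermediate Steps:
(388 - 380)*(-20 - 105) = 8*(-125) = -1000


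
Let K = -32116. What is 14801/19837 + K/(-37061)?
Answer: 1185624953/735179057 ≈ 1.6127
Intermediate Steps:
14801/19837 + K/(-37061) = 14801/19837 - 32116/(-37061) = 14801*(1/19837) - 32116*(-1/37061) = 14801/19837 + 32116/37061 = 1185624953/735179057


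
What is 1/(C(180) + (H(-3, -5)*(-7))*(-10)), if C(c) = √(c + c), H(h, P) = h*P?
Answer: 35/36738 - √10/183690 ≈ 0.00093548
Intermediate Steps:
H(h, P) = P*h
C(c) = √2*√c (C(c) = √(2*c) = √2*√c)
1/(C(180) + (H(-3, -5)*(-7))*(-10)) = 1/(√2*√180 + (-5*(-3)*(-7))*(-10)) = 1/(√2*(6*√5) + (15*(-7))*(-10)) = 1/(6*√10 - 105*(-10)) = 1/(6*√10 + 1050) = 1/(1050 + 6*√10)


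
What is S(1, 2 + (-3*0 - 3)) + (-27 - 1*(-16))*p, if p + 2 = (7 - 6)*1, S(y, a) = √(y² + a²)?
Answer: 11 + √2 ≈ 12.414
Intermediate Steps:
S(y, a) = √(a² + y²)
p = -1 (p = -2 + (7 - 6)*1 = -2 + 1*1 = -2 + 1 = -1)
S(1, 2 + (-3*0 - 3)) + (-27 - 1*(-16))*p = √((2 + (-3*0 - 3))² + 1²) + (-27 - 1*(-16))*(-1) = √((2 + (0 - 3))² + 1) + (-27 + 16)*(-1) = √((2 - 3)² + 1) - 11*(-1) = √((-1)² + 1) + 11 = √(1 + 1) + 11 = √2 + 11 = 11 + √2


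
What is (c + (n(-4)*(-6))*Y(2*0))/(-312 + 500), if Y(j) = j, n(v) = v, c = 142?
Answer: 71/94 ≈ 0.75532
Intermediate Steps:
(c + (n(-4)*(-6))*Y(2*0))/(-312 + 500) = (142 + (-4*(-6))*(2*0))/(-312 + 500) = (142 + 24*0)/188 = (142 + 0)*(1/188) = 142*(1/188) = 71/94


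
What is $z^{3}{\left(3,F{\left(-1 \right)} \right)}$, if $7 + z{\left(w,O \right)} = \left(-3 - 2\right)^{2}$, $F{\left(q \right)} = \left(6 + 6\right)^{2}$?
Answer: $5832$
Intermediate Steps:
$F{\left(q \right)} = 144$ ($F{\left(q \right)} = 12^{2} = 144$)
$z{\left(w,O \right)} = 18$ ($z{\left(w,O \right)} = -7 + \left(-3 - 2\right)^{2} = -7 + \left(-5\right)^{2} = -7 + 25 = 18$)
$z^{3}{\left(3,F{\left(-1 \right)} \right)} = 18^{3} = 5832$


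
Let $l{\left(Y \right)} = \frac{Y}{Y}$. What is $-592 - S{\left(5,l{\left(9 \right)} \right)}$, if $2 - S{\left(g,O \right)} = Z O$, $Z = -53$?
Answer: $-647$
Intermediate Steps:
$l{\left(Y \right)} = 1$
$S{\left(g,O \right)} = 2 + 53 O$ ($S{\left(g,O \right)} = 2 - - 53 O = 2 + 53 O$)
$-592 - S{\left(5,l{\left(9 \right)} \right)} = -592 - \left(2 + 53 \cdot 1\right) = -592 - \left(2 + 53\right) = -592 - 55 = -647$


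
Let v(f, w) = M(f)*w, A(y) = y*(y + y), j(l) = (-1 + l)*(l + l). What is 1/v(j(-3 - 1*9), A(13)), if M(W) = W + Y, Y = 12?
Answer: 1/109512 ≈ 9.1314e-6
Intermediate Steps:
M(W) = 12 + W (M(W) = W + 12 = 12 + W)
j(l) = 2*l*(-1 + l) (j(l) = (-1 + l)*(2*l) = 2*l*(-1 + l))
A(y) = 2*y² (A(y) = y*(2*y) = 2*y²)
v(f, w) = w*(12 + f) (v(f, w) = (12 + f)*w = w*(12 + f))
1/v(j(-3 - 1*9), A(13)) = 1/((2*13²)*(12 + 2*(-3 - 1*9)*(-1 + (-3 - 1*9)))) = 1/((2*169)*(12 + 2*(-3 - 9)*(-1 + (-3 - 9)))) = 1/(338*(12 + 2*(-12)*(-1 - 12))) = 1/(338*(12 + 2*(-12)*(-13))) = 1/(338*(12 + 312)) = 1/(338*324) = 1/109512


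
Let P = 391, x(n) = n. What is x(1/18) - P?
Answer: -7037/18 ≈ -390.94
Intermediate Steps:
x(1/18) - P = 1/18 - 1*391 = 1/18 - 391 = -7037/18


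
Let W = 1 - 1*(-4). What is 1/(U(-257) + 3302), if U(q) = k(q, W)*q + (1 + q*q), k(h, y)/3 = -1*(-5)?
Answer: 1/65497 ≈ 1.5268e-5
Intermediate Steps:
W = 5 (W = 1 + 4 = 5)
k(h, y) = 15 (k(h, y) = 3*(-1*(-5)) = 3*5 = 15)
U(q) = 1 + q**2 + 15*q (U(q) = 15*q + (1 + q*q) = 15*q + (1 + q**2) = 1 + q**2 + 15*q)
1/(U(-257) + 3302) = 1/((1 + (-257)**2 + 15*(-257)) + 3302) = 1/((1 + 66049 - 3855) + 3302) = 1/(62195 + 3302) = 1/65497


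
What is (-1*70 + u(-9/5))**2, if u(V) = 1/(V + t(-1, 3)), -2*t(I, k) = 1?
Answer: 2624400/529 ≈ 4961.1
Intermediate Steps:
t(I, k) = -1/2 (t(I, k) = -1/2*1 = -1/2)
u(V) = 1/(-1/2 + V) (u(V) = 1/(V - 1/2) = 1/(-1/2 + V))
(-1*70 + u(-9/5))**2 = (-1*70 + 2/(-1 + 2*(-9/5)))**2 = (-70 + 2/(-1 + 2*(-9*1/5)))**2 = (-70 + 2/(-1 + 2*(-9/5)))**2 = (-70 + 2/(-1 - 18/5))**2 = (-70 + 2/(-23/5))**2 = (-70 + 2*(-5/23))**2 = (-70 - 10/23)**2 = (-1620/23)**2 = 2624400/529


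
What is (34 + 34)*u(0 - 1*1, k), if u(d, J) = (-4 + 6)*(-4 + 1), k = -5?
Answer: -408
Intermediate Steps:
u(d, J) = -6 (u(d, J) = 2*(-3) = -6)
(34 + 34)*u(0 - 1*1, k) = (34 + 34)*(-6) = 68*(-6) = -408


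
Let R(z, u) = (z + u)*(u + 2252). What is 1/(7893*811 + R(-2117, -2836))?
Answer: 1/9293775 ≈ 1.0760e-7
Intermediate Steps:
R(z, u) = (2252 + u)*(u + z) (R(z, u) = (u + z)*(2252 + u) = (2252 + u)*(u + z))
1/(7893*811 + R(-2117, -2836)) = 1/(7893*811 + ((-2836)² + 2252*(-2836) + 2252*(-2117) - 2836*(-2117))) = 1/(6401223 + (8042896 - 6386672 - 4767484 + 6003812)) = 1/(6401223 + 2892552) = 1/9293775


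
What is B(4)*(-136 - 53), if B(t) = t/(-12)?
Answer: 63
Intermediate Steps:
B(t) = -t/12 (B(t) = t*(-1/12) = -t/12)
B(4)*(-136 - 53) = (-1/12*4)*(-136 - 53) = -⅓*(-189) = 63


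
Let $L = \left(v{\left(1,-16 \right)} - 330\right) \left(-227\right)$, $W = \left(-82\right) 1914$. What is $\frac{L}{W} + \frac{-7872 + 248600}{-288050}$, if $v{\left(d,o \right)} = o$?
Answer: $- \frac{15101450311}{11302217850} \approx -1.3361$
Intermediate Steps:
$W = -156948$
$L = 78542$ ($L = \left(-16 - 330\right) \left(-227\right) = \left(-346\right) \left(-227\right) = 78542$)
$\frac{L}{W} + \frac{-7872 + 248600}{-288050} = \frac{78542}{-156948} + \frac{-7872 + 248600}{-288050} = 78542 \left(- \frac{1}{156948}\right) + 240728 \left(- \frac{1}{288050}\right) = - \frac{39271}{78474} - \frac{120364}{144025} = - \frac{15101450311}{11302217850}$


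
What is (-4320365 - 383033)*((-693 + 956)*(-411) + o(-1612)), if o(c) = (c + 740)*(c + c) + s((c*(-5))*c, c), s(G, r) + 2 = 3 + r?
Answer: -12706812918352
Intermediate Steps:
s(G, r) = 1 + r (s(G, r) = -2 + (3 + r) = 1 + r)
o(c) = 1 + c + 2*c*(740 + c) (o(c) = (c + 740)*(c + c) + (1 + c) = (740 + c)*(2*c) + (1 + c) = 2*c*(740 + c) + (1 + c) = 1 + c + 2*c*(740 + c))
(-4320365 - 383033)*((-693 + 956)*(-411) + o(-1612)) = (-4320365 - 383033)*((-693 + 956)*(-411) + (1 + 2*(-1612)² + 1481*(-1612))) = -4703398*(263*(-411) + (1 + 2*2598544 - 2387372)) = -4703398*(-108093 + (1 + 5197088 - 2387372)) = -4703398*(-108093 + 2809717) = -4703398*2701624 = -12706812918352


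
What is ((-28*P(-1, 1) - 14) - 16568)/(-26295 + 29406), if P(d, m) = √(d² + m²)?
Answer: -16582/3111 - 28*√2/3111 ≈ -5.3428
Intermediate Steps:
((-28*P(-1, 1) - 14) - 16568)/(-26295 + 29406) = ((-28*√((-1)² + 1²) - 14) - 16568)/(-26295 + 29406) = ((-28*√(1 + 1) - 14) - 16568)/3111 = ((-28*√2 - 14) - 16568)*(1/3111) = ((-14 - 28*√2) - 16568)*(1/3111) = (-16582 - 28*√2)*(1/3111) = -16582/3111 - 28*√2/3111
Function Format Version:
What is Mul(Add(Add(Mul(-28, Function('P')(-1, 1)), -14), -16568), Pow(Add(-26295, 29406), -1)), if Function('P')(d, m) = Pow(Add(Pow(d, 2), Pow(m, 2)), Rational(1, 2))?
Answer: Add(Rational(-16582, 3111), Mul(Rational(-28, 3111), Pow(2, Rational(1, 2)))) ≈ -5.3428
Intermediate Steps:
Mul(Add(Add(Mul(-28, Function('P')(-1, 1)), -14), -16568), Pow(Add(-26295, 29406), -1)) = Mul(Add(Add(Mul(-28, Pow(Add(Pow(-1, 2), Pow(1, 2)), Rational(1, 2))), -14), -16568), Pow(Add(-26295, 29406), -1)) = Mul(Add(Add(Mul(-28, Pow(Add(1, 1), Rational(1, 2))), -14), -16568), Pow(3111, -1)) = Mul(Add(Add(Mul(-28, Pow(2, Rational(1, 2))), -14), -16568), Rational(1, 3111)) = Mul(Add(Add(-14, Mul(-28, Pow(2, Rational(1, 2)))), -16568), Rational(1, 3111)) = Mul(Add(-16582, Mul(-28, Pow(2, Rational(1, 2)))), Rational(1, 3111)) = Add(Rational(-16582, 3111), Mul(Rational(-28, 3111), Pow(2, Rational(1, 2))))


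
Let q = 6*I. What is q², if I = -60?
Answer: 129600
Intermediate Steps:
q = -360 (q = 6*(-60) = -360)
q² = (-360)² = 129600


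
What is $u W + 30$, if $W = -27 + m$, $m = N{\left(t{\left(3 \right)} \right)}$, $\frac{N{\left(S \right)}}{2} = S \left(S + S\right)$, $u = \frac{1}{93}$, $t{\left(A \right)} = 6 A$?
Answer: $\frac{1353}{31} \approx 43.645$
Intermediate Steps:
$u = \frac{1}{93} \approx 0.010753$
$N{\left(S \right)} = 4 S^{2}$ ($N{\left(S \right)} = 2 S \left(S + S\right) = 2 S 2 S = 2 \cdot 2 S^{2} = 4 S^{2}$)
$m = 1296$ ($m = 4 \left(6 \cdot 3\right)^{2} = 4 \cdot 18^{2} = 4 \cdot 324 = 1296$)
$W = 1269$ ($W = -27 + 1296 = 1269$)
$u W + 30 = \frac{1}{93} \cdot 1269 + 30 = \frac{423}{31} + 30 = \frac{1353}{31}$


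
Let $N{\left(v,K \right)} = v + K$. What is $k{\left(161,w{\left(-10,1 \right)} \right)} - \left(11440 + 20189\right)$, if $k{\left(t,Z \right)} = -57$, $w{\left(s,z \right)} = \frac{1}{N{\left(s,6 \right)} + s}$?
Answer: $-31686$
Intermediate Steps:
$N{\left(v,K \right)} = K + v$
$w{\left(s,z \right)} = \frac{1}{6 + 2 s}$ ($w{\left(s,z \right)} = \frac{1}{\left(6 + s\right) + s} = \frac{1}{6 + 2 s}$)
$k{\left(161,w{\left(-10,1 \right)} \right)} - \left(11440 + 20189\right) = -57 - \left(11440 + 20189\right) = -57 - 31629 = -31686$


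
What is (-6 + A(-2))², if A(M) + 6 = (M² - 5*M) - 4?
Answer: 4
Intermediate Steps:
A(M) = -10 + M² - 5*M (A(M) = -6 + ((M² - 5*M) - 4) = -6 + (-4 + M² - 5*M) = -10 + M² - 5*M)
(-6 + A(-2))² = (-6 + (-10 + (-2)² - 5*(-2)))² = (-6 + (-10 + 4 + 10))² = (-6 + 4)² = (-2)² = 4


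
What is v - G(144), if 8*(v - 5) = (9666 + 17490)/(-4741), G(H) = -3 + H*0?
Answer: 69067/9482 ≈ 7.2840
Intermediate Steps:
G(H) = -3 (G(H) = -3 + 0 = -3)
v = 40621/9482 (v = 5 + ((9666 + 17490)/(-4741))/8 = 5 + (27156*(-1/4741))/8 = 5 + (⅛)*(-27156/4741) = 5 - 6789/9482 = 40621/9482 ≈ 4.2840)
v - G(144) = 40621/9482 - 1*(-3) = 40621/9482 + 3 = 69067/9482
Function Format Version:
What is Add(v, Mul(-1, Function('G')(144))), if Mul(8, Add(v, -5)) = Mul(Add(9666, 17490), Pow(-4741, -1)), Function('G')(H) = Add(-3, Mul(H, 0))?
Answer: Rational(69067, 9482) ≈ 7.2840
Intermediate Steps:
Function('G')(H) = -3 (Function('G')(H) = Add(-3, 0) = -3)
v = Rational(40621, 9482) (v = Add(5, Mul(Rational(1, 8), Mul(Add(9666, 17490), Pow(-4741, -1)))) = Add(5, Mul(Rational(1, 8), Mul(27156, Rational(-1, 4741)))) = Add(5, Mul(Rational(1, 8), Rational(-27156, 4741))) = Add(5, Rational(-6789, 9482)) = Rational(40621, 9482) ≈ 4.2840)
Add(v, Mul(-1, Function('G')(144))) = Add(Rational(40621, 9482), Mul(-1, -3)) = Add(Rational(40621, 9482), 3) = Rational(69067, 9482)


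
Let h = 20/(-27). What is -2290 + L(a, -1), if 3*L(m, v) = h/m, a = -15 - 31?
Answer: -4266260/1863 ≈ -2290.0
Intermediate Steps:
a = -46
h = -20/27 (h = 20*(-1/27) = -20/27 ≈ -0.74074)
L(m, v) = -20/(81*m) (L(m, v) = (-20/(27*m))/3 = -20/(81*m))
-2290 + L(a, -1) = -2290 - 20/81/(-46) = -2290 - 20/81*(-1/46) = -2290 + 10/1863 = -4266260/1863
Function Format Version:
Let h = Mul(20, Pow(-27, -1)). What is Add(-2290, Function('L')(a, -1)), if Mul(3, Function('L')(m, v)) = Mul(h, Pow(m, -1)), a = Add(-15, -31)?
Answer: Rational(-4266260, 1863) ≈ -2290.0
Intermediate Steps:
a = -46
h = Rational(-20, 27) (h = Mul(20, Rational(-1, 27)) = Rational(-20, 27) ≈ -0.74074)
Function('L')(m, v) = Mul(Rational(-20, 81), Pow(m, -1)) (Function('L')(m, v) = Mul(Rational(1, 3), Mul(Rational(-20, 27), Pow(m, -1))) = Mul(Rational(-20, 81), Pow(m, -1)))
Add(-2290, Function('L')(a, -1)) = Add(-2290, Mul(Rational(-20, 81), Pow(-46, -1))) = Add(-2290, Mul(Rational(-20, 81), Rational(-1, 46))) = Add(-2290, Rational(10, 1863)) = Rational(-4266260, 1863)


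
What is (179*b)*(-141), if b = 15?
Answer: -378585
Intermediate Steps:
(179*b)*(-141) = (179*15)*(-141) = 2685*(-141) = -378585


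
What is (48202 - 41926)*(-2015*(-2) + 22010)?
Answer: 163427040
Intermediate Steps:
(48202 - 41926)*(-2015*(-2) + 22010) = 6276*(4030 + 22010) = 6276*26040 = 163427040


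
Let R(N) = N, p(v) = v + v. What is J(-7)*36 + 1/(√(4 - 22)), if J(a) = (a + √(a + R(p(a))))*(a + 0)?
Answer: 1764 - 252*I*√21 - I*√2/6 ≈ 1764.0 - 1155.0*I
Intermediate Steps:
p(v) = 2*v
J(a) = a*(a + √3*√a) (J(a) = (a + √(a + 2*a))*(a + 0) = (a + √(3*a))*a = (a + √3*√a)*a = a*(a + √3*√a))
J(-7)*36 + 1/(√(4 - 22)) = -7*(-7 + √3*√(-7))*36 + 1/(√(4 - 22)) = -7*(-7 + √3*(I*√7))*36 + 1/(√(-18)) = -7*(-7 + I*√21)*36 + 1/(3*I*√2) = (49 - 7*I*√21)*36 - I*√2/6 = (1764 - 252*I*√21) - I*√2/6 = 1764 - 252*I*√21 - I*√2/6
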